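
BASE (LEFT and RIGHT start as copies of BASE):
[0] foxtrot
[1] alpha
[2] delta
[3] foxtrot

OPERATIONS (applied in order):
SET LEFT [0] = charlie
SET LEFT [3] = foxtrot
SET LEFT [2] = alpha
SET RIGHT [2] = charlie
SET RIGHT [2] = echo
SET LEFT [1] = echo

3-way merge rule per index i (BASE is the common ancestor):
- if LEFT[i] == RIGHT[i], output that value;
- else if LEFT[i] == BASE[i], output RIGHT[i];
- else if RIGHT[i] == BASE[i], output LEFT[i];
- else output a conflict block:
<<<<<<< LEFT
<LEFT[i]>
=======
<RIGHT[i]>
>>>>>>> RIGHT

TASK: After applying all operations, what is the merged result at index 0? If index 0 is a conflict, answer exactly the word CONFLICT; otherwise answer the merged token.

Answer: charlie

Derivation:
Final LEFT:  [charlie, echo, alpha, foxtrot]
Final RIGHT: [foxtrot, alpha, echo, foxtrot]
i=0: L=charlie, R=foxtrot=BASE -> take LEFT -> charlie
i=1: L=echo, R=alpha=BASE -> take LEFT -> echo
i=2: BASE=delta L=alpha R=echo all differ -> CONFLICT
i=3: L=foxtrot R=foxtrot -> agree -> foxtrot
Index 0 -> charlie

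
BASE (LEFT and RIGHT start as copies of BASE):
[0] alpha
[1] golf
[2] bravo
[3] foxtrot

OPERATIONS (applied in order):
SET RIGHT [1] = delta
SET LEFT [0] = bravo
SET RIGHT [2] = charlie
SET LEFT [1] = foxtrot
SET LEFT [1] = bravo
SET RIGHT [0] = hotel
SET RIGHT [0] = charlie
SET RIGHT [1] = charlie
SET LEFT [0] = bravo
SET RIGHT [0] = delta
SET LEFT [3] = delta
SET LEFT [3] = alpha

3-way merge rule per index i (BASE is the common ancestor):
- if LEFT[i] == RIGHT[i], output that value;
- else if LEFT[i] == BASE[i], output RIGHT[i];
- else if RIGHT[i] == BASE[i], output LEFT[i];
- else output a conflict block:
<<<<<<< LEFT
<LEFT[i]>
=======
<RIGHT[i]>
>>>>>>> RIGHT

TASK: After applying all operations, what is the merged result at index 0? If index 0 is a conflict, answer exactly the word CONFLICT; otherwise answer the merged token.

Final LEFT:  [bravo, bravo, bravo, alpha]
Final RIGHT: [delta, charlie, charlie, foxtrot]
i=0: BASE=alpha L=bravo R=delta all differ -> CONFLICT
i=1: BASE=golf L=bravo R=charlie all differ -> CONFLICT
i=2: L=bravo=BASE, R=charlie -> take RIGHT -> charlie
i=3: L=alpha, R=foxtrot=BASE -> take LEFT -> alpha
Index 0 -> CONFLICT

Answer: CONFLICT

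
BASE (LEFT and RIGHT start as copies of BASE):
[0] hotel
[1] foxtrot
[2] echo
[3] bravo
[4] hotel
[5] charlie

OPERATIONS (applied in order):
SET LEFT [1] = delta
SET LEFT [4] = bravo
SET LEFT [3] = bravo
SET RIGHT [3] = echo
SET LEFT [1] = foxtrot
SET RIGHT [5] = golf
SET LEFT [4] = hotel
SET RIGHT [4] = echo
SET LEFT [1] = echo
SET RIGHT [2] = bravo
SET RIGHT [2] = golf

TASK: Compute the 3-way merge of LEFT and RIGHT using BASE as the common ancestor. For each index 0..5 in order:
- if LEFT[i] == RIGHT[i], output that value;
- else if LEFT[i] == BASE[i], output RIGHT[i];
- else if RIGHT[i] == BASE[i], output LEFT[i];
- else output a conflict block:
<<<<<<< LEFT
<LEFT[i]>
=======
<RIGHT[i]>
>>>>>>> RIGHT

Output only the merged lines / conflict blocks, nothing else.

Answer: hotel
echo
golf
echo
echo
golf

Derivation:
Final LEFT:  [hotel, echo, echo, bravo, hotel, charlie]
Final RIGHT: [hotel, foxtrot, golf, echo, echo, golf]
i=0: L=hotel R=hotel -> agree -> hotel
i=1: L=echo, R=foxtrot=BASE -> take LEFT -> echo
i=2: L=echo=BASE, R=golf -> take RIGHT -> golf
i=3: L=bravo=BASE, R=echo -> take RIGHT -> echo
i=4: L=hotel=BASE, R=echo -> take RIGHT -> echo
i=5: L=charlie=BASE, R=golf -> take RIGHT -> golf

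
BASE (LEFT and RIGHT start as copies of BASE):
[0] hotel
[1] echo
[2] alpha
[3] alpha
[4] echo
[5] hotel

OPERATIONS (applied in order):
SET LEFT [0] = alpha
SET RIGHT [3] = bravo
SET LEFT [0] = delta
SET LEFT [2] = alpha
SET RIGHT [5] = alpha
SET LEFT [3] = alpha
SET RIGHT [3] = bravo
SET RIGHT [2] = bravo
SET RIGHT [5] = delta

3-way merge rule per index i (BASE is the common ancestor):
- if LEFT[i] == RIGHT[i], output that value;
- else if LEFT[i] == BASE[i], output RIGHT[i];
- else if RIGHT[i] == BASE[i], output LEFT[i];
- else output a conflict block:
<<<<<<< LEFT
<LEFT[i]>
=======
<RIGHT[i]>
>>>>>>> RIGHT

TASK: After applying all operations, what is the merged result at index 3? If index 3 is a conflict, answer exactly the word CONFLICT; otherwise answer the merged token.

Answer: bravo

Derivation:
Final LEFT:  [delta, echo, alpha, alpha, echo, hotel]
Final RIGHT: [hotel, echo, bravo, bravo, echo, delta]
i=0: L=delta, R=hotel=BASE -> take LEFT -> delta
i=1: L=echo R=echo -> agree -> echo
i=2: L=alpha=BASE, R=bravo -> take RIGHT -> bravo
i=3: L=alpha=BASE, R=bravo -> take RIGHT -> bravo
i=4: L=echo R=echo -> agree -> echo
i=5: L=hotel=BASE, R=delta -> take RIGHT -> delta
Index 3 -> bravo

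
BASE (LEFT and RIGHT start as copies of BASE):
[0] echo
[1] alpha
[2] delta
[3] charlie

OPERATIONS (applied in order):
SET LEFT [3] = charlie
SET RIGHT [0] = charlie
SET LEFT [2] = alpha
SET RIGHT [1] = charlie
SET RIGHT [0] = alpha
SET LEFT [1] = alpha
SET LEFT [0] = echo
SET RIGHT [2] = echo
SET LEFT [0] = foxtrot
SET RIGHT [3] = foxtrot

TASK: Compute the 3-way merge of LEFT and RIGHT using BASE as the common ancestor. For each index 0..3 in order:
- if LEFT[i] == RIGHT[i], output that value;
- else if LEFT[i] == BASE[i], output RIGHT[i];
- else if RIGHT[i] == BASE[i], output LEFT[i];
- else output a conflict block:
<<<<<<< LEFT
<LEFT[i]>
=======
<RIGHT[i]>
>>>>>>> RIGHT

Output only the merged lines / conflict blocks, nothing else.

Final LEFT:  [foxtrot, alpha, alpha, charlie]
Final RIGHT: [alpha, charlie, echo, foxtrot]
i=0: BASE=echo L=foxtrot R=alpha all differ -> CONFLICT
i=1: L=alpha=BASE, R=charlie -> take RIGHT -> charlie
i=2: BASE=delta L=alpha R=echo all differ -> CONFLICT
i=3: L=charlie=BASE, R=foxtrot -> take RIGHT -> foxtrot

Answer: <<<<<<< LEFT
foxtrot
=======
alpha
>>>>>>> RIGHT
charlie
<<<<<<< LEFT
alpha
=======
echo
>>>>>>> RIGHT
foxtrot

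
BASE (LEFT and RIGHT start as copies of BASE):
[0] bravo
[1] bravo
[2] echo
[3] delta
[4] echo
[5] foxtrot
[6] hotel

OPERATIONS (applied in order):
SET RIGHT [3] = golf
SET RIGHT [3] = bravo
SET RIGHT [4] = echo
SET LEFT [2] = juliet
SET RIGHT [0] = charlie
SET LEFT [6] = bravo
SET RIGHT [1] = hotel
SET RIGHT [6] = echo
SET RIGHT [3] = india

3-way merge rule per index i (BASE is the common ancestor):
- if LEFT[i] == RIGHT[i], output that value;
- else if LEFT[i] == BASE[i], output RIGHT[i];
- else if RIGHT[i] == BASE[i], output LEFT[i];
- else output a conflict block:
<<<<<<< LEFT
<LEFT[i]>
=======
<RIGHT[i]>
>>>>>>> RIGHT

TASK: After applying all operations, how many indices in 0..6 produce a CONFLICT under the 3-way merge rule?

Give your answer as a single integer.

Final LEFT:  [bravo, bravo, juliet, delta, echo, foxtrot, bravo]
Final RIGHT: [charlie, hotel, echo, india, echo, foxtrot, echo]
i=0: L=bravo=BASE, R=charlie -> take RIGHT -> charlie
i=1: L=bravo=BASE, R=hotel -> take RIGHT -> hotel
i=2: L=juliet, R=echo=BASE -> take LEFT -> juliet
i=3: L=delta=BASE, R=india -> take RIGHT -> india
i=4: L=echo R=echo -> agree -> echo
i=5: L=foxtrot R=foxtrot -> agree -> foxtrot
i=6: BASE=hotel L=bravo R=echo all differ -> CONFLICT
Conflict count: 1

Answer: 1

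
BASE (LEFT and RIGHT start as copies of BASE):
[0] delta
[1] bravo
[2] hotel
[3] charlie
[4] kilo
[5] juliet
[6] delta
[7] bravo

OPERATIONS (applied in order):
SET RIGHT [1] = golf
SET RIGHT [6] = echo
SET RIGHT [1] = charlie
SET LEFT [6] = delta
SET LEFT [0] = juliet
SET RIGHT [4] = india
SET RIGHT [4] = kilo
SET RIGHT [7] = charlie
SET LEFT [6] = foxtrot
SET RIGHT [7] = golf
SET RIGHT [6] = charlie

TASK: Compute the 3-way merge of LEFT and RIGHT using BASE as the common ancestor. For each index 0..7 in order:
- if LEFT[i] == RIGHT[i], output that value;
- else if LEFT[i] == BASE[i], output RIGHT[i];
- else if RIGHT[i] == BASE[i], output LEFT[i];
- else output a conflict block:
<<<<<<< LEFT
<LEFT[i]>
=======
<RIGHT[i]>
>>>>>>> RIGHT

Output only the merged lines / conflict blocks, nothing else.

Answer: juliet
charlie
hotel
charlie
kilo
juliet
<<<<<<< LEFT
foxtrot
=======
charlie
>>>>>>> RIGHT
golf

Derivation:
Final LEFT:  [juliet, bravo, hotel, charlie, kilo, juliet, foxtrot, bravo]
Final RIGHT: [delta, charlie, hotel, charlie, kilo, juliet, charlie, golf]
i=0: L=juliet, R=delta=BASE -> take LEFT -> juliet
i=1: L=bravo=BASE, R=charlie -> take RIGHT -> charlie
i=2: L=hotel R=hotel -> agree -> hotel
i=3: L=charlie R=charlie -> agree -> charlie
i=4: L=kilo R=kilo -> agree -> kilo
i=5: L=juliet R=juliet -> agree -> juliet
i=6: BASE=delta L=foxtrot R=charlie all differ -> CONFLICT
i=7: L=bravo=BASE, R=golf -> take RIGHT -> golf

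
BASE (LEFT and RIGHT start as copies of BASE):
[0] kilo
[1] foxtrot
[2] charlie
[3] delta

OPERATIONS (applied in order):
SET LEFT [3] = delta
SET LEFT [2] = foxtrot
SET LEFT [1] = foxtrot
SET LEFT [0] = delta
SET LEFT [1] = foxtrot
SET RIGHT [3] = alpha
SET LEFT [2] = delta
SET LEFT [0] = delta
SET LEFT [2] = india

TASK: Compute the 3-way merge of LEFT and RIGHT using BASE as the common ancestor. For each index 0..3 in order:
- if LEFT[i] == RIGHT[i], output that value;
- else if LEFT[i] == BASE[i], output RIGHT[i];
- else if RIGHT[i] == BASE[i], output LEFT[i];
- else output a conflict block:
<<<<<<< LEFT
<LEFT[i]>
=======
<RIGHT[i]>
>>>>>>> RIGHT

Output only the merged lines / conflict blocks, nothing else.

Answer: delta
foxtrot
india
alpha

Derivation:
Final LEFT:  [delta, foxtrot, india, delta]
Final RIGHT: [kilo, foxtrot, charlie, alpha]
i=0: L=delta, R=kilo=BASE -> take LEFT -> delta
i=1: L=foxtrot R=foxtrot -> agree -> foxtrot
i=2: L=india, R=charlie=BASE -> take LEFT -> india
i=3: L=delta=BASE, R=alpha -> take RIGHT -> alpha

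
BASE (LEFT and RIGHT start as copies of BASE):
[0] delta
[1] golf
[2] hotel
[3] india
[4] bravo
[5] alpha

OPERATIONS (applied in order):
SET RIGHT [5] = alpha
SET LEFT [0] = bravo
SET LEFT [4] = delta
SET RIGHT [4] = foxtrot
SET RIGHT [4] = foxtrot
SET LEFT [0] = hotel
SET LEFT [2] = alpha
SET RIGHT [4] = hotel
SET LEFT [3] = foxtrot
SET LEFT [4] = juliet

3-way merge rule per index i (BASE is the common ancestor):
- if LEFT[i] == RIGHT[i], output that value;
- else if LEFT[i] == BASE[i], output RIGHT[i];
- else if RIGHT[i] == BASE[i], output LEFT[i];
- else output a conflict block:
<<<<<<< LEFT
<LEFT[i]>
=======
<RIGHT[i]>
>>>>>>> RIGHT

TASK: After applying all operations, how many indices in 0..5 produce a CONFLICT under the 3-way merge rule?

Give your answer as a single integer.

Answer: 1

Derivation:
Final LEFT:  [hotel, golf, alpha, foxtrot, juliet, alpha]
Final RIGHT: [delta, golf, hotel, india, hotel, alpha]
i=0: L=hotel, R=delta=BASE -> take LEFT -> hotel
i=1: L=golf R=golf -> agree -> golf
i=2: L=alpha, R=hotel=BASE -> take LEFT -> alpha
i=3: L=foxtrot, R=india=BASE -> take LEFT -> foxtrot
i=4: BASE=bravo L=juliet R=hotel all differ -> CONFLICT
i=5: L=alpha R=alpha -> agree -> alpha
Conflict count: 1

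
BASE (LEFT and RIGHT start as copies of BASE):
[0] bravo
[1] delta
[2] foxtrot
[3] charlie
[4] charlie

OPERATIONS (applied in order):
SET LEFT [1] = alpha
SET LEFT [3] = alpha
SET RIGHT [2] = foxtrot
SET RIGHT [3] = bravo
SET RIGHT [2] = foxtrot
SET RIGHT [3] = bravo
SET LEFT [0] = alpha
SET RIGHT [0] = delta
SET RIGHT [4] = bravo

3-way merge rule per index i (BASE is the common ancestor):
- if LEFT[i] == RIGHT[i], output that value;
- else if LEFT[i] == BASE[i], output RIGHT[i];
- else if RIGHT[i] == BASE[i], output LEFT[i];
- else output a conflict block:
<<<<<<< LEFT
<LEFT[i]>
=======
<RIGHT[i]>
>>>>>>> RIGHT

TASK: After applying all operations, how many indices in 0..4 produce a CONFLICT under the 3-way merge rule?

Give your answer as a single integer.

Answer: 2

Derivation:
Final LEFT:  [alpha, alpha, foxtrot, alpha, charlie]
Final RIGHT: [delta, delta, foxtrot, bravo, bravo]
i=0: BASE=bravo L=alpha R=delta all differ -> CONFLICT
i=1: L=alpha, R=delta=BASE -> take LEFT -> alpha
i=2: L=foxtrot R=foxtrot -> agree -> foxtrot
i=3: BASE=charlie L=alpha R=bravo all differ -> CONFLICT
i=4: L=charlie=BASE, R=bravo -> take RIGHT -> bravo
Conflict count: 2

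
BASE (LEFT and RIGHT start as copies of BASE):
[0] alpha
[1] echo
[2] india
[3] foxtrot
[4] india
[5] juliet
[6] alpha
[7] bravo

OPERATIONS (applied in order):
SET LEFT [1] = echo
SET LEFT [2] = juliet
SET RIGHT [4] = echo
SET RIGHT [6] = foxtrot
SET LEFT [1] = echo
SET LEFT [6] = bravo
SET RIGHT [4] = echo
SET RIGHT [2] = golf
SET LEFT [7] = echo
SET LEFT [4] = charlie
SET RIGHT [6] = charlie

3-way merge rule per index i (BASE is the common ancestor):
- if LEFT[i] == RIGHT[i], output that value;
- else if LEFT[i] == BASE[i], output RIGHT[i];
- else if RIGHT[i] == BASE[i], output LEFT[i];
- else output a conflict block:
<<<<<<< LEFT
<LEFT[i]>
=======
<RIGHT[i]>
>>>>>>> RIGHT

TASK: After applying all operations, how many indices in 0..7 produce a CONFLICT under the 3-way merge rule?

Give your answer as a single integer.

Final LEFT:  [alpha, echo, juliet, foxtrot, charlie, juliet, bravo, echo]
Final RIGHT: [alpha, echo, golf, foxtrot, echo, juliet, charlie, bravo]
i=0: L=alpha R=alpha -> agree -> alpha
i=1: L=echo R=echo -> agree -> echo
i=2: BASE=india L=juliet R=golf all differ -> CONFLICT
i=3: L=foxtrot R=foxtrot -> agree -> foxtrot
i=4: BASE=india L=charlie R=echo all differ -> CONFLICT
i=5: L=juliet R=juliet -> agree -> juliet
i=6: BASE=alpha L=bravo R=charlie all differ -> CONFLICT
i=7: L=echo, R=bravo=BASE -> take LEFT -> echo
Conflict count: 3

Answer: 3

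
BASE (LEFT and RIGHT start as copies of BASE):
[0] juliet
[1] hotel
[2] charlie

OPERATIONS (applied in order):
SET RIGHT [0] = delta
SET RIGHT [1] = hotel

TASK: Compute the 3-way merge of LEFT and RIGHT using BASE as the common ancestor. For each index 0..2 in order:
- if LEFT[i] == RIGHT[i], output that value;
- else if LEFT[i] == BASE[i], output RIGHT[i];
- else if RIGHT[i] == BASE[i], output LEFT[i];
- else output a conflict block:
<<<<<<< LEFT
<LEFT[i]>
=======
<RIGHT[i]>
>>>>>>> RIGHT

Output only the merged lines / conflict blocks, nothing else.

Answer: delta
hotel
charlie

Derivation:
Final LEFT:  [juliet, hotel, charlie]
Final RIGHT: [delta, hotel, charlie]
i=0: L=juliet=BASE, R=delta -> take RIGHT -> delta
i=1: L=hotel R=hotel -> agree -> hotel
i=2: L=charlie R=charlie -> agree -> charlie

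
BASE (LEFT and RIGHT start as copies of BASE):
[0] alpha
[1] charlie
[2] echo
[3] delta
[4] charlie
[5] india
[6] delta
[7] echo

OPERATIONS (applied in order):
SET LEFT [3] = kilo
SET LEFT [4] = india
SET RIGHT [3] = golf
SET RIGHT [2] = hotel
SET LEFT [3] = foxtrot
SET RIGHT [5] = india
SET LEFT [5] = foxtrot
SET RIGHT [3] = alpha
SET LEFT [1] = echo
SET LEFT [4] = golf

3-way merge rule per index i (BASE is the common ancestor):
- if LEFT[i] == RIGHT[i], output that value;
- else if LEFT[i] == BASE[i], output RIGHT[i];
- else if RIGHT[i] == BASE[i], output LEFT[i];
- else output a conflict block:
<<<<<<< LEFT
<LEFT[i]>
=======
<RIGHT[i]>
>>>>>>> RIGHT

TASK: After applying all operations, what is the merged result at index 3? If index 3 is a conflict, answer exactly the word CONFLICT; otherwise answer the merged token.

Final LEFT:  [alpha, echo, echo, foxtrot, golf, foxtrot, delta, echo]
Final RIGHT: [alpha, charlie, hotel, alpha, charlie, india, delta, echo]
i=0: L=alpha R=alpha -> agree -> alpha
i=1: L=echo, R=charlie=BASE -> take LEFT -> echo
i=2: L=echo=BASE, R=hotel -> take RIGHT -> hotel
i=3: BASE=delta L=foxtrot R=alpha all differ -> CONFLICT
i=4: L=golf, R=charlie=BASE -> take LEFT -> golf
i=5: L=foxtrot, R=india=BASE -> take LEFT -> foxtrot
i=6: L=delta R=delta -> agree -> delta
i=7: L=echo R=echo -> agree -> echo
Index 3 -> CONFLICT

Answer: CONFLICT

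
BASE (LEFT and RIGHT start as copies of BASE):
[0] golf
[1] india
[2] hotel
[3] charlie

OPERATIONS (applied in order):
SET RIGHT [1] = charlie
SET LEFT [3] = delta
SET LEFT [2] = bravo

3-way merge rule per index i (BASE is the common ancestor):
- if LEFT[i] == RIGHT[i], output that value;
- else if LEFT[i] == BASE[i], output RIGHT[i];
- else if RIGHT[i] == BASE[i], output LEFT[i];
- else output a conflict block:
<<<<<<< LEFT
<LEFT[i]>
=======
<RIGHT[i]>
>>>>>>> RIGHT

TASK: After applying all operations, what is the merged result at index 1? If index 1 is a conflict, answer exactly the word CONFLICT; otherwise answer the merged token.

Final LEFT:  [golf, india, bravo, delta]
Final RIGHT: [golf, charlie, hotel, charlie]
i=0: L=golf R=golf -> agree -> golf
i=1: L=india=BASE, R=charlie -> take RIGHT -> charlie
i=2: L=bravo, R=hotel=BASE -> take LEFT -> bravo
i=3: L=delta, R=charlie=BASE -> take LEFT -> delta
Index 1 -> charlie

Answer: charlie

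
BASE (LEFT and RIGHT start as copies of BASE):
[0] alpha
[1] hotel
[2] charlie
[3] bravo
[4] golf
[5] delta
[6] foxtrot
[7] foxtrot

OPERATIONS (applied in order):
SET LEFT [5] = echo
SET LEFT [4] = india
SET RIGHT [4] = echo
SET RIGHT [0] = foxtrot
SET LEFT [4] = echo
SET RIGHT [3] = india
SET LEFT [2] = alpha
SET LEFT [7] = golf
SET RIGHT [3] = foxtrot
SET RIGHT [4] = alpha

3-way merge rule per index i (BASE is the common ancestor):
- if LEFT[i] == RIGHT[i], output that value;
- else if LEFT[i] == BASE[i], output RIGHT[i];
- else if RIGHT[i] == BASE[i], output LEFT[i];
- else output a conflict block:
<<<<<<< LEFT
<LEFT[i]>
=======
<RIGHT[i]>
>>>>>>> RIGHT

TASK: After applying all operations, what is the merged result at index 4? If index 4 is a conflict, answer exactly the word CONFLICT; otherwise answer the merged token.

Final LEFT:  [alpha, hotel, alpha, bravo, echo, echo, foxtrot, golf]
Final RIGHT: [foxtrot, hotel, charlie, foxtrot, alpha, delta, foxtrot, foxtrot]
i=0: L=alpha=BASE, R=foxtrot -> take RIGHT -> foxtrot
i=1: L=hotel R=hotel -> agree -> hotel
i=2: L=alpha, R=charlie=BASE -> take LEFT -> alpha
i=3: L=bravo=BASE, R=foxtrot -> take RIGHT -> foxtrot
i=4: BASE=golf L=echo R=alpha all differ -> CONFLICT
i=5: L=echo, R=delta=BASE -> take LEFT -> echo
i=6: L=foxtrot R=foxtrot -> agree -> foxtrot
i=7: L=golf, R=foxtrot=BASE -> take LEFT -> golf
Index 4 -> CONFLICT

Answer: CONFLICT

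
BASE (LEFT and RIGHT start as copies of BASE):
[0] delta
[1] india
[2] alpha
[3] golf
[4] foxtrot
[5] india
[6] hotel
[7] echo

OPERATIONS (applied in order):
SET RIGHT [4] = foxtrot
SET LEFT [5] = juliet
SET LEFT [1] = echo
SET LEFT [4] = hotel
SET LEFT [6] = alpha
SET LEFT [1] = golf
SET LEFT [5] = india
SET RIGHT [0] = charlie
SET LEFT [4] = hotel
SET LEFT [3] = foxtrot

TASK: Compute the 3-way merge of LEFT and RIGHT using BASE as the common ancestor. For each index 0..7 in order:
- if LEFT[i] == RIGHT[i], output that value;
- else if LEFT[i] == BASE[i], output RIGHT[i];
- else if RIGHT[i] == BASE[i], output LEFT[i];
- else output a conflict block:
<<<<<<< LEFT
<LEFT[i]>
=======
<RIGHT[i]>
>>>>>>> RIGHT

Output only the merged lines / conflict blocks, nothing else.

Final LEFT:  [delta, golf, alpha, foxtrot, hotel, india, alpha, echo]
Final RIGHT: [charlie, india, alpha, golf, foxtrot, india, hotel, echo]
i=0: L=delta=BASE, R=charlie -> take RIGHT -> charlie
i=1: L=golf, R=india=BASE -> take LEFT -> golf
i=2: L=alpha R=alpha -> agree -> alpha
i=3: L=foxtrot, R=golf=BASE -> take LEFT -> foxtrot
i=4: L=hotel, R=foxtrot=BASE -> take LEFT -> hotel
i=5: L=india R=india -> agree -> india
i=6: L=alpha, R=hotel=BASE -> take LEFT -> alpha
i=7: L=echo R=echo -> agree -> echo

Answer: charlie
golf
alpha
foxtrot
hotel
india
alpha
echo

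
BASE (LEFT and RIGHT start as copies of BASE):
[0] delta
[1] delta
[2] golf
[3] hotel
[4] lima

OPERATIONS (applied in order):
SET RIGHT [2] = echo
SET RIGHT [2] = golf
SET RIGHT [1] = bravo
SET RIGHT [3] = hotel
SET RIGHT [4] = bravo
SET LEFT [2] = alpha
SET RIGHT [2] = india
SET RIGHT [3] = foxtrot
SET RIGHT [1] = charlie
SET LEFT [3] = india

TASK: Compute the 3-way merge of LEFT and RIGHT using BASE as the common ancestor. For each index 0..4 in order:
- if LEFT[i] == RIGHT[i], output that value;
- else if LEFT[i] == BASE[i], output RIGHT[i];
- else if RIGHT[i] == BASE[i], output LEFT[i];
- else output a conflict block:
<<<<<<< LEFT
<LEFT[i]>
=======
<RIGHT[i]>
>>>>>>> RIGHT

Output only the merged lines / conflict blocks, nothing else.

Final LEFT:  [delta, delta, alpha, india, lima]
Final RIGHT: [delta, charlie, india, foxtrot, bravo]
i=0: L=delta R=delta -> agree -> delta
i=1: L=delta=BASE, R=charlie -> take RIGHT -> charlie
i=2: BASE=golf L=alpha R=india all differ -> CONFLICT
i=3: BASE=hotel L=india R=foxtrot all differ -> CONFLICT
i=4: L=lima=BASE, R=bravo -> take RIGHT -> bravo

Answer: delta
charlie
<<<<<<< LEFT
alpha
=======
india
>>>>>>> RIGHT
<<<<<<< LEFT
india
=======
foxtrot
>>>>>>> RIGHT
bravo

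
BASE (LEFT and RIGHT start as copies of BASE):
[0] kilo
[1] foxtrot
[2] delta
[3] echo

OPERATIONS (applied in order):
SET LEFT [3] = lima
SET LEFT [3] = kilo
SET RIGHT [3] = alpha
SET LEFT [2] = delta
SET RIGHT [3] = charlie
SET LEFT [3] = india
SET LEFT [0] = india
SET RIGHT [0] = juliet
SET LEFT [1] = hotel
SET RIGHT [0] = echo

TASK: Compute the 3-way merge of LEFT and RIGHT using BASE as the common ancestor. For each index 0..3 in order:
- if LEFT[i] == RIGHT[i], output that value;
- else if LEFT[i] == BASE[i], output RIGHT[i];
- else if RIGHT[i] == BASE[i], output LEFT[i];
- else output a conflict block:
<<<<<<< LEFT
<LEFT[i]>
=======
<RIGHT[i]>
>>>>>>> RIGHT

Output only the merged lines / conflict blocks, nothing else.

Final LEFT:  [india, hotel, delta, india]
Final RIGHT: [echo, foxtrot, delta, charlie]
i=0: BASE=kilo L=india R=echo all differ -> CONFLICT
i=1: L=hotel, R=foxtrot=BASE -> take LEFT -> hotel
i=2: L=delta R=delta -> agree -> delta
i=3: BASE=echo L=india R=charlie all differ -> CONFLICT

Answer: <<<<<<< LEFT
india
=======
echo
>>>>>>> RIGHT
hotel
delta
<<<<<<< LEFT
india
=======
charlie
>>>>>>> RIGHT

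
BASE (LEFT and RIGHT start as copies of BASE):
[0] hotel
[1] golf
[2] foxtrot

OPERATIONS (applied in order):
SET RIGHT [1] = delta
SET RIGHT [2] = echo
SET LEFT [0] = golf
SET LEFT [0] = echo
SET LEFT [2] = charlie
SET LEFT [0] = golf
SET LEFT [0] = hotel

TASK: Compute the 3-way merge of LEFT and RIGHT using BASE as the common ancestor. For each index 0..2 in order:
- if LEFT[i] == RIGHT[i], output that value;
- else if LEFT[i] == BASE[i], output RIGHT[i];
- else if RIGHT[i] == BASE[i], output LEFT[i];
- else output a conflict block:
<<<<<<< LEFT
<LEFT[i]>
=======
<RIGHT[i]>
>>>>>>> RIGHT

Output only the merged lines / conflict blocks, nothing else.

Final LEFT:  [hotel, golf, charlie]
Final RIGHT: [hotel, delta, echo]
i=0: L=hotel R=hotel -> agree -> hotel
i=1: L=golf=BASE, R=delta -> take RIGHT -> delta
i=2: BASE=foxtrot L=charlie R=echo all differ -> CONFLICT

Answer: hotel
delta
<<<<<<< LEFT
charlie
=======
echo
>>>>>>> RIGHT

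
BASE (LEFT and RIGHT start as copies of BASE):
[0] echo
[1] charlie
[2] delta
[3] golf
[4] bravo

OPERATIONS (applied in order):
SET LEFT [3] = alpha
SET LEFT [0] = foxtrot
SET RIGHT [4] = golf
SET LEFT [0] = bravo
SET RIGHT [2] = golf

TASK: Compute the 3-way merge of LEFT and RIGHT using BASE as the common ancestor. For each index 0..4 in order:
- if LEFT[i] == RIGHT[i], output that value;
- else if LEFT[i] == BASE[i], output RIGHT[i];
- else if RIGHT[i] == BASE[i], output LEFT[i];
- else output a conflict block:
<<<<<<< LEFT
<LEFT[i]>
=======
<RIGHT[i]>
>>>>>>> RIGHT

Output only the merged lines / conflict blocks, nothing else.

Answer: bravo
charlie
golf
alpha
golf

Derivation:
Final LEFT:  [bravo, charlie, delta, alpha, bravo]
Final RIGHT: [echo, charlie, golf, golf, golf]
i=0: L=bravo, R=echo=BASE -> take LEFT -> bravo
i=1: L=charlie R=charlie -> agree -> charlie
i=2: L=delta=BASE, R=golf -> take RIGHT -> golf
i=3: L=alpha, R=golf=BASE -> take LEFT -> alpha
i=4: L=bravo=BASE, R=golf -> take RIGHT -> golf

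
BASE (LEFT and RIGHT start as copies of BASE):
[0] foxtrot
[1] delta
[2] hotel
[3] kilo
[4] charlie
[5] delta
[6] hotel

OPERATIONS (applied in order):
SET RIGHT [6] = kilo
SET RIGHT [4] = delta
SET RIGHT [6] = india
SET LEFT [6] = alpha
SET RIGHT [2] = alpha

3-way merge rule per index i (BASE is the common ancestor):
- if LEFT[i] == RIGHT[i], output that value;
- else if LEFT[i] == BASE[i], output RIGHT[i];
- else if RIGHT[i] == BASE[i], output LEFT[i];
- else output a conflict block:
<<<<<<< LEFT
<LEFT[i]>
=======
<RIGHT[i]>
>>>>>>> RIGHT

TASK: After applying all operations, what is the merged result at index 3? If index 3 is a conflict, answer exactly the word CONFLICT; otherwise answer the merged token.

Final LEFT:  [foxtrot, delta, hotel, kilo, charlie, delta, alpha]
Final RIGHT: [foxtrot, delta, alpha, kilo, delta, delta, india]
i=0: L=foxtrot R=foxtrot -> agree -> foxtrot
i=1: L=delta R=delta -> agree -> delta
i=2: L=hotel=BASE, R=alpha -> take RIGHT -> alpha
i=3: L=kilo R=kilo -> agree -> kilo
i=4: L=charlie=BASE, R=delta -> take RIGHT -> delta
i=5: L=delta R=delta -> agree -> delta
i=6: BASE=hotel L=alpha R=india all differ -> CONFLICT
Index 3 -> kilo

Answer: kilo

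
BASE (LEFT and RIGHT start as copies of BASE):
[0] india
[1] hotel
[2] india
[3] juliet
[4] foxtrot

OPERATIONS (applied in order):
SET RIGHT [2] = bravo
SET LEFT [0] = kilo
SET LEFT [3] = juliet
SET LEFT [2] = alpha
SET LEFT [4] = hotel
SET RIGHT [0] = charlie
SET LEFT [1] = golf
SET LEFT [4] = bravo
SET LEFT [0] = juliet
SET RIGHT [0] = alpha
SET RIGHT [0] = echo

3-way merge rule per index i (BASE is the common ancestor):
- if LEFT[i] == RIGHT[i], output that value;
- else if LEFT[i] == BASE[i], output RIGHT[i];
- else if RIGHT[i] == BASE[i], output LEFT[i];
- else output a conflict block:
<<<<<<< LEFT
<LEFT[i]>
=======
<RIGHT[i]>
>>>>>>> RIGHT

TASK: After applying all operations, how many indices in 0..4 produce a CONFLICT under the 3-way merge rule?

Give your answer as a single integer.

Answer: 2

Derivation:
Final LEFT:  [juliet, golf, alpha, juliet, bravo]
Final RIGHT: [echo, hotel, bravo, juliet, foxtrot]
i=0: BASE=india L=juliet R=echo all differ -> CONFLICT
i=1: L=golf, R=hotel=BASE -> take LEFT -> golf
i=2: BASE=india L=alpha R=bravo all differ -> CONFLICT
i=3: L=juliet R=juliet -> agree -> juliet
i=4: L=bravo, R=foxtrot=BASE -> take LEFT -> bravo
Conflict count: 2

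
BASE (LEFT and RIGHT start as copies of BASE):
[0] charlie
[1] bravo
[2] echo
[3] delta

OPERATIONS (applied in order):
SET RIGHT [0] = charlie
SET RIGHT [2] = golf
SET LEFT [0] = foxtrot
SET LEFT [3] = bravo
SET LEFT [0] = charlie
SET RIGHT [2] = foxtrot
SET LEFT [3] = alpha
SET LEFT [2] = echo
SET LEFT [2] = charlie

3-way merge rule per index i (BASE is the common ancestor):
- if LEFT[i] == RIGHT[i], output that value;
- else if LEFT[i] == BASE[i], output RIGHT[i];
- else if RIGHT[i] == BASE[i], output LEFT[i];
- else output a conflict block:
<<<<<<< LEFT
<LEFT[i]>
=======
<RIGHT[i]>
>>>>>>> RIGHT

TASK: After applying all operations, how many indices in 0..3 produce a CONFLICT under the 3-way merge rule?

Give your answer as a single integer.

Answer: 1

Derivation:
Final LEFT:  [charlie, bravo, charlie, alpha]
Final RIGHT: [charlie, bravo, foxtrot, delta]
i=0: L=charlie R=charlie -> agree -> charlie
i=1: L=bravo R=bravo -> agree -> bravo
i=2: BASE=echo L=charlie R=foxtrot all differ -> CONFLICT
i=3: L=alpha, R=delta=BASE -> take LEFT -> alpha
Conflict count: 1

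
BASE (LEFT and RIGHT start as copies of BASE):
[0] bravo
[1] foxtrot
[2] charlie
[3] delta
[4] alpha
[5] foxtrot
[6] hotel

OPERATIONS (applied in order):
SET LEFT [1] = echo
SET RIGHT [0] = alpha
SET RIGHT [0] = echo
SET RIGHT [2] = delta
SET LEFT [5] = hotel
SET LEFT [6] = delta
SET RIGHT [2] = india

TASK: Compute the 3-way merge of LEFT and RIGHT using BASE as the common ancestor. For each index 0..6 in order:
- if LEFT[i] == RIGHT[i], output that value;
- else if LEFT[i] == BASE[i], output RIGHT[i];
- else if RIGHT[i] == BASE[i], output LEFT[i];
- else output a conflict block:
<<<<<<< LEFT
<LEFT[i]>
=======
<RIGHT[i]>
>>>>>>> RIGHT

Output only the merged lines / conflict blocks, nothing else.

Answer: echo
echo
india
delta
alpha
hotel
delta

Derivation:
Final LEFT:  [bravo, echo, charlie, delta, alpha, hotel, delta]
Final RIGHT: [echo, foxtrot, india, delta, alpha, foxtrot, hotel]
i=0: L=bravo=BASE, R=echo -> take RIGHT -> echo
i=1: L=echo, R=foxtrot=BASE -> take LEFT -> echo
i=2: L=charlie=BASE, R=india -> take RIGHT -> india
i=3: L=delta R=delta -> agree -> delta
i=4: L=alpha R=alpha -> agree -> alpha
i=5: L=hotel, R=foxtrot=BASE -> take LEFT -> hotel
i=6: L=delta, R=hotel=BASE -> take LEFT -> delta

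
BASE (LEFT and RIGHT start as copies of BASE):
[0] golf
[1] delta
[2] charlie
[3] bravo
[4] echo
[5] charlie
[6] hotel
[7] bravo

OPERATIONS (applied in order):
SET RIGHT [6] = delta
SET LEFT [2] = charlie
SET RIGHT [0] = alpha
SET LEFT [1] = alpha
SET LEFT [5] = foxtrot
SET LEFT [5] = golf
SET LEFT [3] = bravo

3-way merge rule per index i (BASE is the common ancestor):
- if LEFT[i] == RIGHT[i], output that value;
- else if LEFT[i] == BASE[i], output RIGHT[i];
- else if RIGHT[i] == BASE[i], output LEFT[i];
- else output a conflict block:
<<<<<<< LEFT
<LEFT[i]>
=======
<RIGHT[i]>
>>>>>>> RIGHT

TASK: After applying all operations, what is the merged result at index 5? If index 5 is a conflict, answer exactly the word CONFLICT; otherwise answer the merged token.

Final LEFT:  [golf, alpha, charlie, bravo, echo, golf, hotel, bravo]
Final RIGHT: [alpha, delta, charlie, bravo, echo, charlie, delta, bravo]
i=0: L=golf=BASE, R=alpha -> take RIGHT -> alpha
i=1: L=alpha, R=delta=BASE -> take LEFT -> alpha
i=2: L=charlie R=charlie -> agree -> charlie
i=3: L=bravo R=bravo -> agree -> bravo
i=4: L=echo R=echo -> agree -> echo
i=5: L=golf, R=charlie=BASE -> take LEFT -> golf
i=6: L=hotel=BASE, R=delta -> take RIGHT -> delta
i=7: L=bravo R=bravo -> agree -> bravo
Index 5 -> golf

Answer: golf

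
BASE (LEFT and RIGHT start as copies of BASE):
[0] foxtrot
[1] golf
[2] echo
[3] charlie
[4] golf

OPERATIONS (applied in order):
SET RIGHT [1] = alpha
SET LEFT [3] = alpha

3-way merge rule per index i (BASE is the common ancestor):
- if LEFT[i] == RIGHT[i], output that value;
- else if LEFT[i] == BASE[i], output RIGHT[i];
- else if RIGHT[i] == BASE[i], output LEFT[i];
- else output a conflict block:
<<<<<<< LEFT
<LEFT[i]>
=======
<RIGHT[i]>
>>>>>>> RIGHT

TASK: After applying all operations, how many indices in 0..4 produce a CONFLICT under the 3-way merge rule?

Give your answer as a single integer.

Final LEFT:  [foxtrot, golf, echo, alpha, golf]
Final RIGHT: [foxtrot, alpha, echo, charlie, golf]
i=0: L=foxtrot R=foxtrot -> agree -> foxtrot
i=1: L=golf=BASE, R=alpha -> take RIGHT -> alpha
i=2: L=echo R=echo -> agree -> echo
i=3: L=alpha, R=charlie=BASE -> take LEFT -> alpha
i=4: L=golf R=golf -> agree -> golf
Conflict count: 0

Answer: 0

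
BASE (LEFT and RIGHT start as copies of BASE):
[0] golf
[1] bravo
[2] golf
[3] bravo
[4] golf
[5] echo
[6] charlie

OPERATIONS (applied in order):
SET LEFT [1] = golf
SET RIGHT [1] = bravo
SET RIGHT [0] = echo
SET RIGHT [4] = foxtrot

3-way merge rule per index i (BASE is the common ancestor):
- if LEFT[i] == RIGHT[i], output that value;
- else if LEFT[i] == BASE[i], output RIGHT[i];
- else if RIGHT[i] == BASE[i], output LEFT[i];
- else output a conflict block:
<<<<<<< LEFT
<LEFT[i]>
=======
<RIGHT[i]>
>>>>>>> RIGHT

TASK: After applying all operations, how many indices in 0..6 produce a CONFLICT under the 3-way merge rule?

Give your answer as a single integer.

Answer: 0

Derivation:
Final LEFT:  [golf, golf, golf, bravo, golf, echo, charlie]
Final RIGHT: [echo, bravo, golf, bravo, foxtrot, echo, charlie]
i=0: L=golf=BASE, R=echo -> take RIGHT -> echo
i=1: L=golf, R=bravo=BASE -> take LEFT -> golf
i=2: L=golf R=golf -> agree -> golf
i=3: L=bravo R=bravo -> agree -> bravo
i=4: L=golf=BASE, R=foxtrot -> take RIGHT -> foxtrot
i=5: L=echo R=echo -> agree -> echo
i=6: L=charlie R=charlie -> agree -> charlie
Conflict count: 0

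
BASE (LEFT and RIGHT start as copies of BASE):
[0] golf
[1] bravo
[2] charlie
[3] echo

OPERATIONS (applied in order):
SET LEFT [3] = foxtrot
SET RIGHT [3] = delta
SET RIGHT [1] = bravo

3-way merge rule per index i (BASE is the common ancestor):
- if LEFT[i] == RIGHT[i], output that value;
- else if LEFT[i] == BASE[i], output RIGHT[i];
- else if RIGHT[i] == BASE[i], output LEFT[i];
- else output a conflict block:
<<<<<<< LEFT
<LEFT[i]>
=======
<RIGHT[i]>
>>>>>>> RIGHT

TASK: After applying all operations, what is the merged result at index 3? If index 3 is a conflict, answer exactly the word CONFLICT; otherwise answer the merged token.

Answer: CONFLICT

Derivation:
Final LEFT:  [golf, bravo, charlie, foxtrot]
Final RIGHT: [golf, bravo, charlie, delta]
i=0: L=golf R=golf -> agree -> golf
i=1: L=bravo R=bravo -> agree -> bravo
i=2: L=charlie R=charlie -> agree -> charlie
i=3: BASE=echo L=foxtrot R=delta all differ -> CONFLICT
Index 3 -> CONFLICT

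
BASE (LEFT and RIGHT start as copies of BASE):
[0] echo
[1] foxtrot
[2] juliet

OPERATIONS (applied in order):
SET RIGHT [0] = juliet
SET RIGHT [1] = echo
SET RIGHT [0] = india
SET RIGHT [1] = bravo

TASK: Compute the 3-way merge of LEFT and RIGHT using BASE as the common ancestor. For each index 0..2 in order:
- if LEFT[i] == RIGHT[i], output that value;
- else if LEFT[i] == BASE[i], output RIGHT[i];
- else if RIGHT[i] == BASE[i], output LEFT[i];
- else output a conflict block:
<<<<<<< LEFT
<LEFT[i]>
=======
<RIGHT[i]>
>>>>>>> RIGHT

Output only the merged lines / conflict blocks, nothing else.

Final LEFT:  [echo, foxtrot, juliet]
Final RIGHT: [india, bravo, juliet]
i=0: L=echo=BASE, R=india -> take RIGHT -> india
i=1: L=foxtrot=BASE, R=bravo -> take RIGHT -> bravo
i=2: L=juliet R=juliet -> agree -> juliet

Answer: india
bravo
juliet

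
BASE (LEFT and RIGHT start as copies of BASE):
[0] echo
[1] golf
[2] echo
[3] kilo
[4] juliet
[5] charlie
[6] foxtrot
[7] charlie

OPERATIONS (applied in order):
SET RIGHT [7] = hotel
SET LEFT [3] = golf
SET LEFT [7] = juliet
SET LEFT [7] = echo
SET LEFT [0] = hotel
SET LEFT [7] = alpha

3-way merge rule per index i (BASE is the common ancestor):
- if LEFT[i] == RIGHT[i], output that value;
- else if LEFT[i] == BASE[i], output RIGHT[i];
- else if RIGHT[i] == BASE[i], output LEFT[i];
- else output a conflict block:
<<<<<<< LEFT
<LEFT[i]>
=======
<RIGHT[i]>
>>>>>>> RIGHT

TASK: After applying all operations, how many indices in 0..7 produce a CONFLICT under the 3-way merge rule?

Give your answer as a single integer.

Answer: 1

Derivation:
Final LEFT:  [hotel, golf, echo, golf, juliet, charlie, foxtrot, alpha]
Final RIGHT: [echo, golf, echo, kilo, juliet, charlie, foxtrot, hotel]
i=0: L=hotel, R=echo=BASE -> take LEFT -> hotel
i=1: L=golf R=golf -> agree -> golf
i=2: L=echo R=echo -> agree -> echo
i=3: L=golf, R=kilo=BASE -> take LEFT -> golf
i=4: L=juliet R=juliet -> agree -> juliet
i=5: L=charlie R=charlie -> agree -> charlie
i=6: L=foxtrot R=foxtrot -> agree -> foxtrot
i=7: BASE=charlie L=alpha R=hotel all differ -> CONFLICT
Conflict count: 1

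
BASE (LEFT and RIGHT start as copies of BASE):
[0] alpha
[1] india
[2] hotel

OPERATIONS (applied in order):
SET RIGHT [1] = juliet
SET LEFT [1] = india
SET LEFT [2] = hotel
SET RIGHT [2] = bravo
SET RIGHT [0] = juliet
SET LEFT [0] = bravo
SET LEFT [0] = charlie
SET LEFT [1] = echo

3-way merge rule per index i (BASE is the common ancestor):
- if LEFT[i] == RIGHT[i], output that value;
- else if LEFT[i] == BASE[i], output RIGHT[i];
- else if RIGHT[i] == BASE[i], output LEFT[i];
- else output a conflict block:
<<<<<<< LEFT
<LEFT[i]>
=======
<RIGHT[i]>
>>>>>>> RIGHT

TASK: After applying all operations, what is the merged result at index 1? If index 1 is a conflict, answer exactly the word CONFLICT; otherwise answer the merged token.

Answer: CONFLICT

Derivation:
Final LEFT:  [charlie, echo, hotel]
Final RIGHT: [juliet, juliet, bravo]
i=0: BASE=alpha L=charlie R=juliet all differ -> CONFLICT
i=1: BASE=india L=echo R=juliet all differ -> CONFLICT
i=2: L=hotel=BASE, R=bravo -> take RIGHT -> bravo
Index 1 -> CONFLICT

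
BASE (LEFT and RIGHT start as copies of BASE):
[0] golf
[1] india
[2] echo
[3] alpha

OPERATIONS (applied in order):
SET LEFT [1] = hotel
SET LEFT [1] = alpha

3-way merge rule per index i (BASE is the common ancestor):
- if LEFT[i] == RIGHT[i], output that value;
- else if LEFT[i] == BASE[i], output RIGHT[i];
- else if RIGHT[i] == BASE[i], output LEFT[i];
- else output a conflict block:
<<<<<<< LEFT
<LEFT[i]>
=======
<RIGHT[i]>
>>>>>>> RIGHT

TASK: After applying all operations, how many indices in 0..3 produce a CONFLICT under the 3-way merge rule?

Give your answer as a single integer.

Answer: 0

Derivation:
Final LEFT:  [golf, alpha, echo, alpha]
Final RIGHT: [golf, india, echo, alpha]
i=0: L=golf R=golf -> agree -> golf
i=1: L=alpha, R=india=BASE -> take LEFT -> alpha
i=2: L=echo R=echo -> agree -> echo
i=3: L=alpha R=alpha -> agree -> alpha
Conflict count: 0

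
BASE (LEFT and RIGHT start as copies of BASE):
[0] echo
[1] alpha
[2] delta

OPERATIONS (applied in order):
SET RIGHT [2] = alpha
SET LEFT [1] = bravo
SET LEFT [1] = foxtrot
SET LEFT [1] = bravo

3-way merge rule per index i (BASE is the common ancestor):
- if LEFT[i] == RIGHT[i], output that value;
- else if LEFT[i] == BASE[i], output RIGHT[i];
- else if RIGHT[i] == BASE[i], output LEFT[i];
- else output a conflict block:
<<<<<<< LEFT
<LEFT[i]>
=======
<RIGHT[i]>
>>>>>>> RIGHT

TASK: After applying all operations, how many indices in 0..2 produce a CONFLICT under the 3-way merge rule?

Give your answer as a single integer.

Final LEFT:  [echo, bravo, delta]
Final RIGHT: [echo, alpha, alpha]
i=0: L=echo R=echo -> agree -> echo
i=1: L=bravo, R=alpha=BASE -> take LEFT -> bravo
i=2: L=delta=BASE, R=alpha -> take RIGHT -> alpha
Conflict count: 0

Answer: 0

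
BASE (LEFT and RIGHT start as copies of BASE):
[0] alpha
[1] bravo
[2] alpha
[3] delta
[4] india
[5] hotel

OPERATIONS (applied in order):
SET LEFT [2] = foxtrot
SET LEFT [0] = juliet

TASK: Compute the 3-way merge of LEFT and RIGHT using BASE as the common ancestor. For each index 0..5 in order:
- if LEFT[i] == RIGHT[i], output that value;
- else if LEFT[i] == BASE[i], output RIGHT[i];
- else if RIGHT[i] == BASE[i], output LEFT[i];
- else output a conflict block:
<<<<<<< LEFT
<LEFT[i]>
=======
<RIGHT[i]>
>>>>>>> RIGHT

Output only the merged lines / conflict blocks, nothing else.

Answer: juliet
bravo
foxtrot
delta
india
hotel

Derivation:
Final LEFT:  [juliet, bravo, foxtrot, delta, india, hotel]
Final RIGHT: [alpha, bravo, alpha, delta, india, hotel]
i=0: L=juliet, R=alpha=BASE -> take LEFT -> juliet
i=1: L=bravo R=bravo -> agree -> bravo
i=2: L=foxtrot, R=alpha=BASE -> take LEFT -> foxtrot
i=3: L=delta R=delta -> agree -> delta
i=4: L=india R=india -> agree -> india
i=5: L=hotel R=hotel -> agree -> hotel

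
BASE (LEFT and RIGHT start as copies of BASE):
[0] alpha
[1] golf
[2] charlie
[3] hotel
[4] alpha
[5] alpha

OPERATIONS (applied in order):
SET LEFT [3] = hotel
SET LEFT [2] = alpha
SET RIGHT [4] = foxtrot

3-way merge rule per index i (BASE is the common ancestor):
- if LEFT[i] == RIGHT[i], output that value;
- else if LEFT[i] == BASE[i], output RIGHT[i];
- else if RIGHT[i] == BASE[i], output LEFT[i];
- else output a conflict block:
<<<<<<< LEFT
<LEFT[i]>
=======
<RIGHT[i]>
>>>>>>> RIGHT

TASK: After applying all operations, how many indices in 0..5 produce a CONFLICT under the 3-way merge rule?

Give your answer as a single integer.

Answer: 0

Derivation:
Final LEFT:  [alpha, golf, alpha, hotel, alpha, alpha]
Final RIGHT: [alpha, golf, charlie, hotel, foxtrot, alpha]
i=0: L=alpha R=alpha -> agree -> alpha
i=1: L=golf R=golf -> agree -> golf
i=2: L=alpha, R=charlie=BASE -> take LEFT -> alpha
i=3: L=hotel R=hotel -> agree -> hotel
i=4: L=alpha=BASE, R=foxtrot -> take RIGHT -> foxtrot
i=5: L=alpha R=alpha -> agree -> alpha
Conflict count: 0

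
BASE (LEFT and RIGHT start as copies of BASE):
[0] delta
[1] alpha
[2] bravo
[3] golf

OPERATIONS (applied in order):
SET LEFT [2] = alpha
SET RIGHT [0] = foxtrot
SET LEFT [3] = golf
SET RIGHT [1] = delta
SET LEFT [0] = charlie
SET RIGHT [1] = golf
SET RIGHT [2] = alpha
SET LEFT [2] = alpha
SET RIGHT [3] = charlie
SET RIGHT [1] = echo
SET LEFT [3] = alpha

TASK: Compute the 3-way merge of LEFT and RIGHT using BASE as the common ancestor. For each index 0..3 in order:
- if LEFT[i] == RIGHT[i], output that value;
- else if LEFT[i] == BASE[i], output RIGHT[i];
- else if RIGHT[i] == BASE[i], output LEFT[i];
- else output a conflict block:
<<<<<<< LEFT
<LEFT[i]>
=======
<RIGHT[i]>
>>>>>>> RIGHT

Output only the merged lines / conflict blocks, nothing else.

Final LEFT:  [charlie, alpha, alpha, alpha]
Final RIGHT: [foxtrot, echo, alpha, charlie]
i=0: BASE=delta L=charlie R=foxtrot all differ -> CONFLICT
i=1: L=alpha=BASE, R=echo -> take RIGHT -> echo
i=2: L=alpha R=alpha -> agree -> alpha
i=3: BASE=golf L=alpha R=charlie all differ -> CONFLICT

Answer: <<<<<<< LEFT
charlie
=======
foxtrot
>>>>>>> RIGHT
echo
alpha
<<<<<<< LEFT
alpha
=======
charlie
>>>>>>> RIGHT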